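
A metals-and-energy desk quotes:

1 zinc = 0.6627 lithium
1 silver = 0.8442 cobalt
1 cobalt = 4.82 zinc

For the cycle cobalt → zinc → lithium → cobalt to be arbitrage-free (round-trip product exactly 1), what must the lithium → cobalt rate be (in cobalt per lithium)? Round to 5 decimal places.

Known legs of the cycle: 4.82 × 0.6627 = 3.194214
For no arbitrage the full-cycle product must be 1, so the missing rate is 1 / 3.194214 ≈ 0.3130661.

0.31307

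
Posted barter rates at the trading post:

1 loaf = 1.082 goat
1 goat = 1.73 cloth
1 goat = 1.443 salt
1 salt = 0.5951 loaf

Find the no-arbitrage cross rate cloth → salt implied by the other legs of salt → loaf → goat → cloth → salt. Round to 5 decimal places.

0.89771

Known legs of the cycle: 0.5951 × 1.082 × 1.73 = 1.113943886
For no arbitrage the full-cycle product must be 1, so the missing rate is 1 / 1.113943886 ≈ 0.8977113.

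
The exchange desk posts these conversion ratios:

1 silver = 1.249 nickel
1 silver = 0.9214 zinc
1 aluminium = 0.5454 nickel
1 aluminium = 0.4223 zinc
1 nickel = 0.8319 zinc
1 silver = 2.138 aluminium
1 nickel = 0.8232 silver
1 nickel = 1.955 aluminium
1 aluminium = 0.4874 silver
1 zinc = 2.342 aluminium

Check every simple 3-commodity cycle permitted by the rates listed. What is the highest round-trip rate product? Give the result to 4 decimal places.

nickel→aluminium→silver→nickel: 1.955 × 0.4874 × 1.249 = 1.19013
nickel→zinc→aluminium→nickel: 0.8319 × 2.342 × 0.5454 = 1.06261
aluminium→silver→zinc→aluminium: 0.4874 × 0.9214 × 2.342 = 1.05177
nickel→silver→aluminium→nickel: 0.8232 × 2.138 × 0.5454 = 0.95990
Maximum is nickel→aluminium→silver→nickel at 1.1901; arbitrage exists.

1.1901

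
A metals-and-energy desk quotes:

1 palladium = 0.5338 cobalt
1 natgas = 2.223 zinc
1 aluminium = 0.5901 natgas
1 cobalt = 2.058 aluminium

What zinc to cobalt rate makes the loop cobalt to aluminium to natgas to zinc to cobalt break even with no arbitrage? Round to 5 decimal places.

0.37042

Known legs of the cycle: 2.058 × 0.5901 × 2.223 = 2.6996685534
For no arbitrage the full-cycle product must be 1, so the missing rate is 1 / 2.6996685534 ≈ 0.3704158.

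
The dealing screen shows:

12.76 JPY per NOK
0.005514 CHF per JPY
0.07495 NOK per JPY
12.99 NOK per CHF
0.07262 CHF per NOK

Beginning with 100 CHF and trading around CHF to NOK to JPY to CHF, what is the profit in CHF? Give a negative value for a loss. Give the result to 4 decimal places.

100 CHF × 12.99 = 1299 NOK
1299 NOK × 12.76 = 16575.24 JPY
16575.24 JPY × 0.005514 = 91.39587336 CHF
Net change: 91.39587336 − 100 = -8.60412664 CHF

-8.6041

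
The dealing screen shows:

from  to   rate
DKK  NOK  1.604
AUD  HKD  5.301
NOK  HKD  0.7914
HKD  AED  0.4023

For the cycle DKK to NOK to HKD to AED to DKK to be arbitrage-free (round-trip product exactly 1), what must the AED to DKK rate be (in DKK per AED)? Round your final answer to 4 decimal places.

Known legs of the cycle: 1.604 × 0.7914 × 0.4023 = 0.51068187288
For no arbitrage the full-cycle product must be 1, so the missing rate is 1 / 0.51068187288 ≈ 1.958166.

1.9582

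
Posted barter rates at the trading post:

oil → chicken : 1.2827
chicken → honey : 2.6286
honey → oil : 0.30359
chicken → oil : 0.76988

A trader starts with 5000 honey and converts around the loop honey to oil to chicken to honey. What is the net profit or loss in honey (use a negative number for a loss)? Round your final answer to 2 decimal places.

118.08

5000 honey × 0.30359 = 1517.95 oil
1517.95 oil × 1.2827 = 1947.074465 chicken
1947.074465 chicken × 2.6286 = 5118.079938699 honey
Net change: 5118.079938699 − 5000 = 118.079938699 honey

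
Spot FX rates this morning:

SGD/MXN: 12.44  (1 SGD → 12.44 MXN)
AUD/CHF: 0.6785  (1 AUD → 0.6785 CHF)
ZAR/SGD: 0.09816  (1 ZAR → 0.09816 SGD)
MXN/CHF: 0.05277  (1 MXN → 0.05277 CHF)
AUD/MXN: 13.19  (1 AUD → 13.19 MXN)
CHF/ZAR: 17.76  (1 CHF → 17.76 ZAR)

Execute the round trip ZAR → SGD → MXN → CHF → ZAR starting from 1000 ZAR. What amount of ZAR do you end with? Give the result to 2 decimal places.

1144.42

1000 ZAR × 0.09816 = 98.16 SGD
98.16 SGD × 12.44 = 1221.1104 MXN
1221.1104 MXN × 0.05277 = 64.437995808 CHF
64.437995808 CHF × 17.76 = 1144.41880555008 ZAR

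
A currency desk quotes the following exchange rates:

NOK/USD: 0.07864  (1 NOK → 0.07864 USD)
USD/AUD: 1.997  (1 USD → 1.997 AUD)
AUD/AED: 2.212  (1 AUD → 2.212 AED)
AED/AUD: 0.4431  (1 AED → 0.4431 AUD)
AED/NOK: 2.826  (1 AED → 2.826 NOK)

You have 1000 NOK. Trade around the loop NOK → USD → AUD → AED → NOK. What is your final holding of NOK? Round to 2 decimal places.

981.70

1000 NOK × 0.07864 = 78.64 USD
78.64 USD × 1.997 = 157.04408 AUD
157.04408 AUD × 2.212 = 347.38150496 AED
347.38150496 AED × 2.826 = 981.70013301696 NOK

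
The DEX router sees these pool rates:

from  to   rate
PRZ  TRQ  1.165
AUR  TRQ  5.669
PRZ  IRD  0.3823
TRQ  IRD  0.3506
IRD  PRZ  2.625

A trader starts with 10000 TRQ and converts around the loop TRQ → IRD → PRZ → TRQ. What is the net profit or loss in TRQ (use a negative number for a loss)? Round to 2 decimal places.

721.79

10000 TRQ × 0.3506 = 3506 IRD
3506 IRD × 2.625 = 9203.25 PRZ
9203.25 PRZ × 1.165 = 10721.78625 TRQ
Net change: 10721.78625 − 10000 = 721.78625 TRQ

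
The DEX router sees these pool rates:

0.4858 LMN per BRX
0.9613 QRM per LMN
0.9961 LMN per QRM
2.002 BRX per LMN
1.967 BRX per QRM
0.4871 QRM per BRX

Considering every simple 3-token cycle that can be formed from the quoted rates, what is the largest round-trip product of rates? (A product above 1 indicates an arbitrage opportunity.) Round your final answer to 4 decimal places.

0.9714

LMN→BRX→QRM→LMN: 2.002 × 0.4871 × 0.9961 = 0.97137
LMN→QRM→BRX→LMN: 0.9613 × 1.967 × 0.4858 = 0.91859
Maximum is LMN→BRX→QRM→LMN at 0.9714; no arbitrage — every cycle loses value.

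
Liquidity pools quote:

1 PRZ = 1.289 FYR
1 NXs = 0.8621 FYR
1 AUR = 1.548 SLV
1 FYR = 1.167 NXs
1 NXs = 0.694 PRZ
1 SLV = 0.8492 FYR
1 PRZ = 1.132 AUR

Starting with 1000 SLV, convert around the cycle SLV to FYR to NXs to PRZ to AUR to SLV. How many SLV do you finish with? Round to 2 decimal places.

1000 SLV × 0.8492 = 849.2 FYR
849.2 FYR × 1.167 = 991.0164 NXs
991.0164 NXs × 0.694 = 687.7653816 PRZ
687.7653816 PRZ × 1.132 = 778.5504119712 AUR
778.5504119712 AUR × 1.548 = 1205.1960377314176 SLV

1205.20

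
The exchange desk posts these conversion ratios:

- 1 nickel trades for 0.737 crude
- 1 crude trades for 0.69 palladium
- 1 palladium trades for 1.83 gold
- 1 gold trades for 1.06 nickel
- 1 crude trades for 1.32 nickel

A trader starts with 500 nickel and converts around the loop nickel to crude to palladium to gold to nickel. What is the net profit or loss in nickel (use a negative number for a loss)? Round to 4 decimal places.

-6.7768

500 nickel × 0.737 = 368.5 crude
368.5 crude × 0.69 = 254.265 palladium
254.265 palladium × 1.83 = 465.30495 gold
465.30495 gold × 1.06 = 493.223247 nickel
Net change: 493.223247 − 500 = -6.776753 nickel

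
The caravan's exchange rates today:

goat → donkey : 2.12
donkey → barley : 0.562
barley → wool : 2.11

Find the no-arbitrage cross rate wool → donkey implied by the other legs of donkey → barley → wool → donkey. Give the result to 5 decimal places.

0.84330

Known legs of the cycle: 0.562 × 2.11 = 1.18582
For no arbitrage the full-cycle product must be 1, so the missing rate is 1 / 1.18582 ≈ 0.8432983.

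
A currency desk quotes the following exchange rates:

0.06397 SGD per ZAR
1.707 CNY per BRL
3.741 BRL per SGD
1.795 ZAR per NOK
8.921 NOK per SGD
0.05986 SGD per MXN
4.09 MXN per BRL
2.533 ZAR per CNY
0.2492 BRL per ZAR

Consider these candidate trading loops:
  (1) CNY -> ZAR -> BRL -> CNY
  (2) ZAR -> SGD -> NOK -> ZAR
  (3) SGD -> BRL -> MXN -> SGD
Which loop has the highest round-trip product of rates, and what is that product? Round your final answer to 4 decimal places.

1.0775

(1) 2.533 × 0.2492 × 1.707 = 1.07750
(2) 0.06397 × 8.921 × 1.795 = 1.02436
(3) 3.741 × 4.09 × 0.05986 = 0.91590
Highest is cycle (1) at 1.0775 (>1, arbitrage).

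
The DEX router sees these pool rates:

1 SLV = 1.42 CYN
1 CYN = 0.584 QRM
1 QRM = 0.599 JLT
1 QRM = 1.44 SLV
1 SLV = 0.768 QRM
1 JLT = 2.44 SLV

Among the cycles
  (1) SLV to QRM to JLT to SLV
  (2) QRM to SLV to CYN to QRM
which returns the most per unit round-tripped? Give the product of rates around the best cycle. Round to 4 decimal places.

(1) 0.768 × 0.599 × 2.44 = 1.12248
(2) 1.44 × 1.42 × 0.584 = 1.19416
Highest is cycle (2) at 1.1942 (>1, arbitrage).

1.1942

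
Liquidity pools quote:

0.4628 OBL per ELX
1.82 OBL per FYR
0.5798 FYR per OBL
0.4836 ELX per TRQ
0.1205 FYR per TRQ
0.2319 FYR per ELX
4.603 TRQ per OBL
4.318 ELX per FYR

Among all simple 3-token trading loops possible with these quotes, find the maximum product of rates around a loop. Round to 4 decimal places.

FYR→ELX→OBL→FYR: 4.318 × 0.4628 × 0.5798 = 1.15866
ELX→OBL→TRQ→ELX: 0.4628 × 4.603 × 0.4836 = 1.03020
FYR→OBL→TRQ→FYR: 1.82 × 4.603 × 0.1205 = 1.00948
Maximum is FYR→ELX→OBL→FYR at 1.1587; arbitrage exists.

1.1587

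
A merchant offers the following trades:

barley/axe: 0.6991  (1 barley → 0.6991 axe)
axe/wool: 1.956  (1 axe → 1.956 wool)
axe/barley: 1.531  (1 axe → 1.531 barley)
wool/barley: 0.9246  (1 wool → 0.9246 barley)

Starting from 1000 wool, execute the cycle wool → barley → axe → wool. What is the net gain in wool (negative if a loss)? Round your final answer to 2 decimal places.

1000 wool × 0.9246 = 924.6 barley
924.6 barley × 0.6991 = 646.38786 axe
646.38786 axe × 1.956 = 1264.33465416 wool
Net change: 1264.33465416 − 1000 = 264.33465416 wool

264.33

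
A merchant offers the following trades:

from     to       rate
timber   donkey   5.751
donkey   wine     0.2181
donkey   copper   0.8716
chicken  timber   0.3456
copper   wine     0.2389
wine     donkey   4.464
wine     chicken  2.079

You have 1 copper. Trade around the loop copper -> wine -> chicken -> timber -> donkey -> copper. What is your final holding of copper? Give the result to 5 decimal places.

1 copper × 0.2389 = 0.2389 wine
0.2389 wine × 2.079 = 0.4966731 chicken
0.4966731 chicken × 0.3456 = 0.17165022336 timber
0.17165022336 timber × 5.751 = 0.98716043454336 donkey
0.98716043454336 donkey × 0.8716 = 0.860409034747992576 copper

0.86041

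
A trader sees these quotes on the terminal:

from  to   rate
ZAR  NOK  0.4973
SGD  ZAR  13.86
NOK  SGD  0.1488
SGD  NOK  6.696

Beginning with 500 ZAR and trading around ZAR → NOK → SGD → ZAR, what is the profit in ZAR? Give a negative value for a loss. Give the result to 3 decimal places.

12.808

500 ZAR × 0.4973 = 248.65 NOK
248.65 NOK × 0.1488 = 36.99912 SGD
36.99912 SGD × 13.86 = 512.8078032 ZAR
Net change: 512.8078032 − 500 = 12.8078032 ZAR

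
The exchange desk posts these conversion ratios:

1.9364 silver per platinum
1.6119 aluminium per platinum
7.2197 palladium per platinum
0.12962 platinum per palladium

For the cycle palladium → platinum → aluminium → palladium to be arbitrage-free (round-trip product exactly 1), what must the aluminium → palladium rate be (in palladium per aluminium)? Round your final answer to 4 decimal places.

Known legs of the cycle: 0.12962 × 1.6119 = 0.208934478
For no arbitrage the full-cycle product must be 1, so the missing rate is 1 / 0.208934478 ≈ 4.786189.

4.7862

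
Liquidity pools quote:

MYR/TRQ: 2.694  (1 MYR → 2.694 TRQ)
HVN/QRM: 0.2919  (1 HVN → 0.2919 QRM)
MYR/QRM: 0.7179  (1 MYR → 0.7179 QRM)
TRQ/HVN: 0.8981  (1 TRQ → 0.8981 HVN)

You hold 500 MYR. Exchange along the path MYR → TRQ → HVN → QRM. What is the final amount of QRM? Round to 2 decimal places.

353.12

500 MYR × 2.694 = 1347 TRQ
1347 TRQ × 0.8981 = 1209.7407 HVN
1209.7407 HVN × 0.2919 = 353.12331033 QRM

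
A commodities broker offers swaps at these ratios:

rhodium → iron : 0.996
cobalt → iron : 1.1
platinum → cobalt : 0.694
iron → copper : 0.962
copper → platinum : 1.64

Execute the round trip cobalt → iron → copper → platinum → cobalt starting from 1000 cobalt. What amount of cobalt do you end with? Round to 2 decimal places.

1000 cobalt × 1.1 = 1100 iron
1100 iron × 0.962 = 1058.2 copper
1058.2 copper × 1.64 = 1735.448 platinum
1735.448 platinum × 0.694 = 1204.400912 cobalt

1204.40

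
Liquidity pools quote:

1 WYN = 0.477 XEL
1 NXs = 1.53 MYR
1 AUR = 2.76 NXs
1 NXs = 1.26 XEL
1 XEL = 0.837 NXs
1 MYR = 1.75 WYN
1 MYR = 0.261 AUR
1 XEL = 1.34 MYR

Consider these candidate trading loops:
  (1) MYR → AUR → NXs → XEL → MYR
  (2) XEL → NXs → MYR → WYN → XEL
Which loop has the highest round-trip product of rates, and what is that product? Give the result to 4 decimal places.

(1) 0.261 × 2.76 × 1.26 × 1.34 = 1.21626
(2) 0.837 × 1.53 × 1.75 × 0.477 = 1.06899
Highest is cycle (1) at 1.2163 (>1, arbitrage).

1.2163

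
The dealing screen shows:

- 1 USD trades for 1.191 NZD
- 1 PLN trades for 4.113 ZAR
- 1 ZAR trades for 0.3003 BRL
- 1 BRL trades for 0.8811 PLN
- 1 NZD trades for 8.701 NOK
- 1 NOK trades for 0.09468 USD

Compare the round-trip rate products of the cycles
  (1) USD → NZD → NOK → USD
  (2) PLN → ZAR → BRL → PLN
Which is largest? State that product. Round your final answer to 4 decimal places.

(1) 1.191 × 8.701 × 0.09468 = 0.98116
(2) 4.113 × 0.3003 × 0.8811 = 1.08828
Highest is cycle (2) at 1.0883 (>1, arbitrage).

1.0883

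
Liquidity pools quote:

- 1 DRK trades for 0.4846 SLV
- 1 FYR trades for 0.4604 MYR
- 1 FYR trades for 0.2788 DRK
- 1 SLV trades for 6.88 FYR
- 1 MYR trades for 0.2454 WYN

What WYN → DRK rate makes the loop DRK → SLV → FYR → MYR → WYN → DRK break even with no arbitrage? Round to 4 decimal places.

Known legs of the cycle: 0.4846 × 6.88 × 0.4604 × 0.2454 = 0.37668794458368
For no arbitrage the full-cycle product must be 1, so the missing rate is 1 / 0.37668794458368 ≈ 2.654717.

2.6547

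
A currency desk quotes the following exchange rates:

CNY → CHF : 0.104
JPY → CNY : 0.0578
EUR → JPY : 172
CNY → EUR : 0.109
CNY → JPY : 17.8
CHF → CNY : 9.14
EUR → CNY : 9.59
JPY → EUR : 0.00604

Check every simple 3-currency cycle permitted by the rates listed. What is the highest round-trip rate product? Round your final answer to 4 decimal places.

1.0836

CNY→EUR→JPY→CNY: 0.109 × 172 × 0.0578 = 1.08363
CNY→JPY→EUR→CNY: 17.8 × 0.00604 × 9.59 = 1.03104
Maximum is CNY→EUR→JPY→CNY at 1.0836; arbitrage exists.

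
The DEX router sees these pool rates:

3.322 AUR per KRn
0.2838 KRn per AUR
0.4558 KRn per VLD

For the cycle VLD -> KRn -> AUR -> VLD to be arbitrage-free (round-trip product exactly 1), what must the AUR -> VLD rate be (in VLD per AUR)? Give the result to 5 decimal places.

0.66043

Known legs of the cycle: 0.4558 × 3.322 = 1.5141676
For no arbitrage the full-cycle product must be 1, so the missing rate is 1 / 1.5141676 ≈ 0.6604289.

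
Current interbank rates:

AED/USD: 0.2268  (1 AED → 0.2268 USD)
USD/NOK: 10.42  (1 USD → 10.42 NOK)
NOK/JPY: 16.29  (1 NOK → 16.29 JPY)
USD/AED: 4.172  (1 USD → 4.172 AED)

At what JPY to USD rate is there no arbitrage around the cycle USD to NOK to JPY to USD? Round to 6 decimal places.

Known legs of the cycle: 10.42 × 16.29 = 169.7418
For no arbitrage the full-cycle product must be 1, so the missing rate is 1 / 169.7418 ≈ 0.00589130.

0.005891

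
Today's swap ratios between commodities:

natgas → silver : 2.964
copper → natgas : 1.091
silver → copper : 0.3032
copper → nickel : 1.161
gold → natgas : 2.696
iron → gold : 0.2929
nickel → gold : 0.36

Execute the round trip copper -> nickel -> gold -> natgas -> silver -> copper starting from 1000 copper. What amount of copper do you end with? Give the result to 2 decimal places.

1000 copper × 1.161 = 1161 nickel
1161 nickel × 0.36 = 417.96 gold
417.96 gold × 2.696 = 1126.82016 natgas
1126.82016 natgas × 2.964 = 3339.89495424 silver
3339.89495424 silver × 0.3032 = 1012.656150125568 copper

1012.66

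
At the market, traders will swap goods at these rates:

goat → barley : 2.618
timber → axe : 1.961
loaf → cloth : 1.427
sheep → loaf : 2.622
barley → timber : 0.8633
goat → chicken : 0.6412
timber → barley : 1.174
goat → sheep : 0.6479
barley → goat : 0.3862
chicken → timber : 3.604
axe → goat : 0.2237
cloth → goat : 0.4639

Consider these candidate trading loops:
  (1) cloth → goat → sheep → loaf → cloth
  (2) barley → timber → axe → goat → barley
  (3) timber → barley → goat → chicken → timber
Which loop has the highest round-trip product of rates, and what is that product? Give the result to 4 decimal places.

1.1246

(1) 0.4639 × 0.6479 × 2.622 × 1.427 = 1.12458
(2) 0.8633 × 1.961 × 0.2237 × 2.618 = 0.99146
(3) 1.174 × 0.3862 × 0.6412 × 3.604 = 1.04775
Highest is cycle (1) at 1.1246 (>1, arbitrage).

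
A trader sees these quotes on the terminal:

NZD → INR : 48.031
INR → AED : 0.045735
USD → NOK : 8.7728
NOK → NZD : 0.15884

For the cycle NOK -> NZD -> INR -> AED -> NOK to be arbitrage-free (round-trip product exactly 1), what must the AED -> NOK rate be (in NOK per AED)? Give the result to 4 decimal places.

Known legs of the cycle: 0.15884 × 48.031 × 0.045735 = 0.3489234761694
For no arbitrage the full-cycle product must be 1, so the missing rate is 1 / 0.3489234761694 ≈ 2.865958.

2.8660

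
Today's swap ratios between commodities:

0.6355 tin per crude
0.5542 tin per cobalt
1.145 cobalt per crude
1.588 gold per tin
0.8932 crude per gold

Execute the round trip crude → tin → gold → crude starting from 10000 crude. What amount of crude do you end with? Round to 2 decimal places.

9013.94

10000 crude × 0.6355 = 6355 tin
6355 tin × 1.588 = 10091.74 gold
10091.74 gold × 0.8932 = 9013.942168 crude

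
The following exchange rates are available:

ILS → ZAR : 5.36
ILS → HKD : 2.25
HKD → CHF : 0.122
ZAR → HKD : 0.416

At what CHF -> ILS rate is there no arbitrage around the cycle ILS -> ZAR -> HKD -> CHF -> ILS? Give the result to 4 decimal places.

Known legs of the cycle: 5.36 × 0.416 × 0.122 = 0.27203072
For no arbitrage the full-cycle product must be 1, so the missing rate is 1 / 0.27203072 ≈ 3.676055.

3.6761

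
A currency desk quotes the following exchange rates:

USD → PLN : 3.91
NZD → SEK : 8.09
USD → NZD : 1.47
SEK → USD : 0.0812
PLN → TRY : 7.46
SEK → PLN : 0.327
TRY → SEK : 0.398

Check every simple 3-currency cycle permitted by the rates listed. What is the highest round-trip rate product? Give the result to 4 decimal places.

0.9709

SEK→PLN→TRY→SEK: 0.327 × 7.46 × 0.398 = 0.97089
SEK→USD→NZD→SEK: 0.0812 × 1.47 × 8.09 = 0.96565
Maximum is SEK→PLN→TRY→SEK at 0.9709; no arbitrage — every cycle loses value.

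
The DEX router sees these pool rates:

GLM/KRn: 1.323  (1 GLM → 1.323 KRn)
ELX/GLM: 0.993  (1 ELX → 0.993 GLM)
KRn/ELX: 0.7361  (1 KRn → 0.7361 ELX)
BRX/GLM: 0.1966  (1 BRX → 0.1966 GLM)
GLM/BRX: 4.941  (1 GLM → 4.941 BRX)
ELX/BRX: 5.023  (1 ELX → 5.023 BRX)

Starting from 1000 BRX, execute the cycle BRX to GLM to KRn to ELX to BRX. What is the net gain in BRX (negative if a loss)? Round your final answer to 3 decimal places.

-38.292

1000 BRX × 0.1966 = 196.6 GLM
196.6 GLM × 1.323 = 260.1018 KRn
260.1018 KRn × 0.7361 = 191.46093498 ELX
191.46093498 ELX × 5.023 = 961.70827640454 BRX
Net change: 961.70827640454 − 1000 = -38.29172359546 BRX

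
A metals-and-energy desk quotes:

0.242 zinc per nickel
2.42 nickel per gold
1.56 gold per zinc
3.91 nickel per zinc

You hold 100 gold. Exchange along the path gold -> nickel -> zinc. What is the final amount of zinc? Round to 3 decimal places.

100 gold × 2.42 = 242 nickel
242 nickel × 0.242 = 58.564 zinc

58.564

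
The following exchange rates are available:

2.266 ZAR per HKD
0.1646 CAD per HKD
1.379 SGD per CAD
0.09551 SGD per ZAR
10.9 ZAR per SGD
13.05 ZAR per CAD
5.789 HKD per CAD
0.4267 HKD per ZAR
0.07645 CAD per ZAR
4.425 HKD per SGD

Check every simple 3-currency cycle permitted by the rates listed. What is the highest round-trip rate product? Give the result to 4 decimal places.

1.1491

CAD→SGD→ZAR→CAD: 1.379 × 10.9 × 0.07645 = 1.14913
CAD→SGD→HKD→CAD: 1.379 × 4.425 × 0.1646 = 1.00440
CAD→HKD→ZAR→CAD: 5.789 × 2.266 × 0.07645 = 1.00286
HKD→ZAR→SGD→HKD: 2.266 × 0.09551 × 4.425 = 0.95768
CAD→ZAR→HKD→CAD: 13.05 × 0.4267 × 0.1646 = 0.91656
Maximum is CAD→SGD→ZAR→CAD at 1.1491; arbitrage exists.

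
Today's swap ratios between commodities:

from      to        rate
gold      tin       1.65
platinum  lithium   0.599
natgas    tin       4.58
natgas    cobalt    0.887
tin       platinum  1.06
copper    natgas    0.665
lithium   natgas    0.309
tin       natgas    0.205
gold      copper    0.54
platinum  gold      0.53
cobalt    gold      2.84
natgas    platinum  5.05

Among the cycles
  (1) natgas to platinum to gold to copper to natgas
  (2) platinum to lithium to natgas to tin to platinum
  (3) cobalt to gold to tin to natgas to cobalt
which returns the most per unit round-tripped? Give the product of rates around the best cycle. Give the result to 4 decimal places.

0.9611

(1) 5.05 × 0.53 × 0.54 × 0.665 = 0.96113
(2) 0.599 × 0.309 × 4.58 × 1.06 = 0.89858
(3) 2.84 × 1.65 × 0.205 × 0.887 = 0.85208
Highest is cycle (1) at 0.9611 (≤1, no arbitrage).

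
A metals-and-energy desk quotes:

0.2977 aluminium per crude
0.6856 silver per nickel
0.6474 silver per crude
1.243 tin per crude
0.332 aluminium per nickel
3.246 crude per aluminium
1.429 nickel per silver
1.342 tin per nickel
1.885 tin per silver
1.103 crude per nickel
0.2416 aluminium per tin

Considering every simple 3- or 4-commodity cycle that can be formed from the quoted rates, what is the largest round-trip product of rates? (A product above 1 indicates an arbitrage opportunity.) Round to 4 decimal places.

nickel→crude→silver→nickel: 1.103 × 0.6474 × 1.429 = 1.02042
aluminium→crude→silver→nickel→aluminium: 3.246 × 0.6474 × 1.429 × 0.332 = 0.99699
aluminium→crude→tin→aluminium: 3.246 × 1.243 × 0.2416 = 0.97480
aluminium→crude→silver→tin→aluminium: 3.246 × 0.6474 × 1.885 × 0.2416 = 0.95704
Maximum is nickel→crude→silver→nickel at 1.0204; arbitrage exists.

1.0204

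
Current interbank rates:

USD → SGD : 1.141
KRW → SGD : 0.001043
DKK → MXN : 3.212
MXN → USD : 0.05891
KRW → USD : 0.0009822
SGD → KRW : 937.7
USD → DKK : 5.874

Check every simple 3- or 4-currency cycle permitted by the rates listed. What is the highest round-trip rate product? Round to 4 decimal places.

1.1115

USD→DKK→MXN→USD: 5.874 × 3.212 × 0.05891 = 1.11147
SGD→KRW→USD→SGD: 937.7 × 0.0009822 × 1.141 = 1.05087
Maximum is USD→DKK→MXN→USD at 1.1115; arbitrage exists.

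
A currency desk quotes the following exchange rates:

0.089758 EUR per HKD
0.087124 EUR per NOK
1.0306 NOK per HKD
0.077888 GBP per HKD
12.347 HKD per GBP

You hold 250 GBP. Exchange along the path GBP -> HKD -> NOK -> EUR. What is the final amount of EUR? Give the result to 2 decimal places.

277.16

250 GBP × 12.347 = 3086.75 HKD
3086.75 HKD × 1.0306 = 3181.20455 NOK
3181.20455 NOK × 0.087124 = 277.1592652142 EUR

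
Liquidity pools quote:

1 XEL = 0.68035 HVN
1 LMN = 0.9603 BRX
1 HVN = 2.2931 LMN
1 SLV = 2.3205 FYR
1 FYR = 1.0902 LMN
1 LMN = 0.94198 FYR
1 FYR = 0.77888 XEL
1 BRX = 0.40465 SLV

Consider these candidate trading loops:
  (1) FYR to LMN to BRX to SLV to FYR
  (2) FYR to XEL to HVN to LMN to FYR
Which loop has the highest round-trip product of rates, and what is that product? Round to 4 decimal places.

(1) 1.0902 × 0.9603 × 0.40465 × 2.3205 = 0.98305
(2) 0.77888 × 0.68035 × 2.2931 × 0.94198 = 1.14464
Highest is cycle (2) at 1.1446 (>1, arbitrage).

1.1446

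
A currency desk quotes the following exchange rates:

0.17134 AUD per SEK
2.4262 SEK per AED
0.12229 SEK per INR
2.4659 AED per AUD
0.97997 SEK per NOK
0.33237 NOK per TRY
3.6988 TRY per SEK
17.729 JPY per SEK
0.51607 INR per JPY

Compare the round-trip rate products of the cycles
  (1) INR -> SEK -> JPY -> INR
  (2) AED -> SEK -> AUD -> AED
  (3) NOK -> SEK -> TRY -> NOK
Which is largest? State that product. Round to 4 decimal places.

1.2047

(1) 0.12229 × 17.729 × 0.51607 = 1.11888
(2) 2.4262 × 0.17134 × 2.4659 = 1.02509
(3) 0.97997 × 3.6988 × 0.33237 = 1.20475
Highest is cycle (3) at 1.2047 (>1, arbitrage).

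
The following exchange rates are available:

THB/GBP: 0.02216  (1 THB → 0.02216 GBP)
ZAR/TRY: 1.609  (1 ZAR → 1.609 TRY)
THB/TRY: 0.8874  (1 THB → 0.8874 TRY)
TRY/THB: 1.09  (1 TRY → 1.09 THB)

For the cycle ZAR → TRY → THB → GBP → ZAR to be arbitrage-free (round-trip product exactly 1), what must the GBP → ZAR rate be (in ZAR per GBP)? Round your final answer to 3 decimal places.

25.730

Known legs of the cycle: 1.609 × 1.09 × 0.02216 = 0.0388644296
For no arbitrage the full-cycle product must be 1, so the missing rate is 1 / 0.0388644296 ≈ 25.73047.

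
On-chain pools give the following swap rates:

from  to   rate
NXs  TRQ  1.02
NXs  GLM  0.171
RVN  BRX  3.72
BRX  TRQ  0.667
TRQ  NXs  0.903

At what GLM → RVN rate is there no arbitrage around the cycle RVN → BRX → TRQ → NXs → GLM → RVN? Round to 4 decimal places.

Known legs of the cycle: 3.72 × 0.667 × 0.903 × 0.171 = 0.38313571212
For no arbitrage the full-cycle product must be 1, so the missing rate is 1 / 0.38313571212 ≈ 2.610041.

2.6100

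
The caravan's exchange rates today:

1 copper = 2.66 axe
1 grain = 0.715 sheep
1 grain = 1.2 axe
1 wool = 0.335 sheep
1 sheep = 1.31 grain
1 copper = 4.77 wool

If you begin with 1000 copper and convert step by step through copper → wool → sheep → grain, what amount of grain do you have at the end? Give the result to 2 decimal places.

2093.31

1000 copper × 4.77 = 4770 wool
4770 wool × 0.335 = 1597.95 sheep
1597.95 sheep × 1.31 = 2093.3145 grain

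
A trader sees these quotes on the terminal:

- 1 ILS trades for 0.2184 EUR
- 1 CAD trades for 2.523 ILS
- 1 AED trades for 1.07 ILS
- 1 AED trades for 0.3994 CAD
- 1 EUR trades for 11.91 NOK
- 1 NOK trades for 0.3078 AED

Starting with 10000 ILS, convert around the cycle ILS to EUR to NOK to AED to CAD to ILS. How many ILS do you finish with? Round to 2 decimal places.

8067.86

10000 ILS × 0.2184 = 2184 EUR
2184 EUR × 11.91 = 26011.44 NOK
26011.44 NOK × 0.3078 = 8006.321232 AED
8006.321232 AED × 0.3994 = 3197.7247000608 CAD
3197.7247000608 CAD × 2.523 = 8067.8594182533984 ILS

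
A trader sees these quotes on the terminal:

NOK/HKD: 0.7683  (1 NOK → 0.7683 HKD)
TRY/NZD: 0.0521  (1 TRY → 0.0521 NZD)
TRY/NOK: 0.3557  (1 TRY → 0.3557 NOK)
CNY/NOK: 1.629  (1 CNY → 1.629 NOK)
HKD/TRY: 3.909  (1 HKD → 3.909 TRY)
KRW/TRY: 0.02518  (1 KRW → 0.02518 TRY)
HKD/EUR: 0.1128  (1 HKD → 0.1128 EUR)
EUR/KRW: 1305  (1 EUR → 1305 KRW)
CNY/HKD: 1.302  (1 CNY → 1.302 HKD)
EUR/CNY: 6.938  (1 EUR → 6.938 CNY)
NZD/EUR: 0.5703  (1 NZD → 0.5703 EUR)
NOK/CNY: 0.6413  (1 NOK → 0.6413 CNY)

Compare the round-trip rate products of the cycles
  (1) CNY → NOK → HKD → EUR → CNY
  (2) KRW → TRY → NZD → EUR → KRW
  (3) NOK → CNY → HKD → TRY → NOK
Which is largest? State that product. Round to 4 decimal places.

1.1610

(1) 1.629 × 0.7683 × 0.1128 × 6.938 = 0.97948
(2) 0.02518 × 0.0521 × 0.5703 × 1305 = 0.97635
(3) 0.6413 × 1.302 × 3.909 × 0.3557 = 1.16097
Highest is cycle (3) at 1.1610 (>1, arbitrage).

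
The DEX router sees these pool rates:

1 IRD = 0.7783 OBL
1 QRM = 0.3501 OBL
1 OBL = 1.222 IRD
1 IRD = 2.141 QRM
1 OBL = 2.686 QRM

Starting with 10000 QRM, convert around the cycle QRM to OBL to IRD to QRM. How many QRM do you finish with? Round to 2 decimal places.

9159.67

10000 QRM × 0.3501 = 3501 OBL
3501 OBL × 1.222 = 4278.222 IRD
4278.222 IRD × 2.141 = 9159.673302 QRM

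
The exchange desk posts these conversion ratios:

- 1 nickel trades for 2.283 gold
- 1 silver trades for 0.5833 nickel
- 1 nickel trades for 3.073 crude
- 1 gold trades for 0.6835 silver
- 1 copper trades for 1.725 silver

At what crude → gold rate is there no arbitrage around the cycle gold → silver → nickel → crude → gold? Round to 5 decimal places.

0.81622

Known legs of the cycle: 0.6835 × 0.5833 × 3.073 = 1.22516069515
For no arbitrage the full-cycle product must be 1, so the missing rate is 1 / 1.22516069515 ≈ 0.8162195.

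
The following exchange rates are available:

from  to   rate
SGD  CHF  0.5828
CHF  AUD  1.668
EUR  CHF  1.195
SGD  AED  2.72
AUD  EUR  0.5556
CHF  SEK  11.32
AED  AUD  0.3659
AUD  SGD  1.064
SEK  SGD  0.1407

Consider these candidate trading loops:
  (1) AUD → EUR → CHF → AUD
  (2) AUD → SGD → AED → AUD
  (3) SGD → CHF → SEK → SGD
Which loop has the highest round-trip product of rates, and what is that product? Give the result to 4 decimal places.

1.1075

(1) 0.5556 × 1.195 × 1.668 = 1.10746
(2) 1.064 × 2.72 × 0.3659 = 1.05894
(3) 0.5828 × 11.32 × 0.1407 = 0.92824
Highest is cycle (1) at 1.1075 (>1, arbitrage).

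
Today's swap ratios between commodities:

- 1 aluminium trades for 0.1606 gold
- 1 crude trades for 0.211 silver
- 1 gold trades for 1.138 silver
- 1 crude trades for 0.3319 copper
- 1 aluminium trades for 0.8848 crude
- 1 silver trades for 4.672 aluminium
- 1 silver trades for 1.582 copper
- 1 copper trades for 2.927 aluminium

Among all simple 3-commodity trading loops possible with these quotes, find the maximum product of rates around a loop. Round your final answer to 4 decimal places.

0.8722

silver→aluminium→crude→silver: 4.672 × 0.8848 × 0.211 = 0.87223
aluminium→crude→copper→aluminium: 0.8848 × 0.3319 × 2.927 = 0.85956
silver→aluminium→gold→silver: 4.672 × 0.1606 × 1.138 = 0.85387
Maximum is silver→aluminium→crude→silver at 0.8722; no arbitrage — every cycle loses value.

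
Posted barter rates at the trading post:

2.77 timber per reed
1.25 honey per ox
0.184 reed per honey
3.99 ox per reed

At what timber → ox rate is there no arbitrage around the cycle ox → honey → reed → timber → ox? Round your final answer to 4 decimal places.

Known legs of the cycle: 1.25 × 0.184 × 2.77 = 0.6371
For no arbitrage the full-cycle product must be 1, so the missing rate is 1 / 0.6371 ≈ 1.569612.

1.5696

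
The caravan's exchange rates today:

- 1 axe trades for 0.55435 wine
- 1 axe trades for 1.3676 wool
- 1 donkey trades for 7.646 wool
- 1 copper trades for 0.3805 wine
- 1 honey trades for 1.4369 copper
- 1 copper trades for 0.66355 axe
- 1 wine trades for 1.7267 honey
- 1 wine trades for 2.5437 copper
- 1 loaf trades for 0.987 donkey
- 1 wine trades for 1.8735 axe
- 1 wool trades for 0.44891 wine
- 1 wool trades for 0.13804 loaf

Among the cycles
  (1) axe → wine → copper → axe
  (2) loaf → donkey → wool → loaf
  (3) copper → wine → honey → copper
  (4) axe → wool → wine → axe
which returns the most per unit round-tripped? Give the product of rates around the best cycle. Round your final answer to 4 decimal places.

1.1502

(1) 0.55435 × 2.5437 × 0.66355 = 0.93567
(2) 0.987 × 7.646 × 0.13804 = 1.04173
(3) 0.3805 × 1.7267 × 1.4369 = 0.94406
(4) 1.3676 × 0.44891 × 1.8735 = 1.15020
Highest is cycle (4) at 1.1502 (>1, arbitrage).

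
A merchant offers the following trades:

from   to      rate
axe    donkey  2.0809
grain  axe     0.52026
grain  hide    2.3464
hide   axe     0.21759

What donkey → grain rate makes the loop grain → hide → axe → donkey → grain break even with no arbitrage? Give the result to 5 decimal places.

0.94126

Known legs of the cycle: 2.3464 × 0.21759 × 2.0809 = 1.0624101039384
For no arbitrage the full-cycle product must be 1, so the missing rate is 1 / 1.0624101039384 ≈ 0.9412561.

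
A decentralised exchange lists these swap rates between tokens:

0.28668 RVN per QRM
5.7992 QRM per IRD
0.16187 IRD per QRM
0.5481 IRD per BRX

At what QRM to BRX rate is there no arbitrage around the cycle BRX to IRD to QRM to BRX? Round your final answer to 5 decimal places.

0.31461

Known legs of the cycle: 0.5481 × 5.7992 = 3.17854152
For no arbitrage the full-cycle product must be 1, so the missing rate is 1 / 3.17854152 ≈ 0.3146097.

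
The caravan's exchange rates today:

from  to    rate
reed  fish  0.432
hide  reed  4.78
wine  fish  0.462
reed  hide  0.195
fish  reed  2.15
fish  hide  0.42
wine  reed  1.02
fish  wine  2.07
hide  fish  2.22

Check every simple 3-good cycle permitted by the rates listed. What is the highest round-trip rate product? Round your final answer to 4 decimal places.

reed→hide→fish→reed: 0.195 × 2.22 × 2.15 = 0.93074
reed→fish→wine→reed: 0.432 × 2.07 × 1.02 = 0.91212
reed→fish→hide→reed: 0.432 × 0.42 × 4.78 = 0.86728
Maximum is reed→hide→fish→reed at 0.9307; no arbitrage — every cycle loses value.

0.9307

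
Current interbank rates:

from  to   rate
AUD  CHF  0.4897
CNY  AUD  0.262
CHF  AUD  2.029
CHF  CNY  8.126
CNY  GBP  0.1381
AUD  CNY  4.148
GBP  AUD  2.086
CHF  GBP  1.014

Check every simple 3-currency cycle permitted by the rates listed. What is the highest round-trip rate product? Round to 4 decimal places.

CNY→GBP→AUD→CNY: 0.1381 × 2.086 × 4.148 = 1.19494
CNY→AUD→CHF→CNY: 0.262 × 0.4897 × 8.126 = 1.04258
AUD→CHF→GBP→AUD: 0.4897 × 1.014 × 2.086 = 1.03582
Maximum is CNY→GBP→AUD→CNY at 1.1949; arbitrage exists.

1.1949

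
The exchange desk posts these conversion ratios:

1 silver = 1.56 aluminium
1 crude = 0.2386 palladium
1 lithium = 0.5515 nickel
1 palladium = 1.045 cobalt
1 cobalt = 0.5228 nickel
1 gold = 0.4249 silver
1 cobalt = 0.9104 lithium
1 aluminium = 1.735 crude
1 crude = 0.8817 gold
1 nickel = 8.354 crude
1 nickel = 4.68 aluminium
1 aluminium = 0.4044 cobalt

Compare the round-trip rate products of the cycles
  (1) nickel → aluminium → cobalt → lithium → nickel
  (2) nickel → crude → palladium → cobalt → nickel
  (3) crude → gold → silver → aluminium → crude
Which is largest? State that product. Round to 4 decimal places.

1.0890

(1) 4.68 × 0.4044 × 0.9104 × 0.5515 = 0.95024
(2) 8.354 × 0.2386 × 1.045 × 0.5228 = 1.08897
(3) 0.8817 × 0.4249 × 1.56 × 1.735 = 1.01399
Highest is cycle (2) at 1.0890 (>1, arbitrage).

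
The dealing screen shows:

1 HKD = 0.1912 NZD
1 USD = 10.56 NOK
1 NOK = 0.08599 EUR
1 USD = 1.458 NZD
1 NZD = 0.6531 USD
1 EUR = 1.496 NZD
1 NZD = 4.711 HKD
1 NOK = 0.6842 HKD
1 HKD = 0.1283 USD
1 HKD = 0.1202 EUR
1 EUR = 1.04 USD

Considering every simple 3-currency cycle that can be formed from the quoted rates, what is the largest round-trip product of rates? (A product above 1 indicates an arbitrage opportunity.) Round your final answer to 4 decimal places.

USD→NOK→EUR→USD: 10.56 × 0.08599 × 1.04 = 0.94438
HKD→USD→NOK→HKD: 0.1283 × 10.56 × 0.6842 = 0.92699
HKD→USD→NZD→HKD: 0.1283 × 1.458 × 4.711 = 0.88125
HKD→EUR→NZD→HKD: 0.1202 × 1.496 × 4.711 = 0.84713
Maximum is USD→NOK→EUR→USD at 0.9444; no arbitrage — every cycle loses value.

0.9444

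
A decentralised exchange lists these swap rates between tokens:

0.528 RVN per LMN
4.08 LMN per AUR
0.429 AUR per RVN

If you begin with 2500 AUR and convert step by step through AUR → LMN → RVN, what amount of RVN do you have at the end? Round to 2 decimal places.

5385.60

2500 AUR × 4.08 = 10200 LMN
10200 LMN × 0.528 = 5385.6 RVN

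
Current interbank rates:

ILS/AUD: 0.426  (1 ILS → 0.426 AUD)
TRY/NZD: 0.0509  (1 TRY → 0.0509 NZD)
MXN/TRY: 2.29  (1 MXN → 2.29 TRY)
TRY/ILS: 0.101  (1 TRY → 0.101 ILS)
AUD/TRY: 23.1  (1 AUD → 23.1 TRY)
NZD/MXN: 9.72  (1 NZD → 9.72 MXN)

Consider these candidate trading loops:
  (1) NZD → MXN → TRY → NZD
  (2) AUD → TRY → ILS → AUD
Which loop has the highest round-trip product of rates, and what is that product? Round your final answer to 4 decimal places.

1.1330

(1) 9.72 × 2.29 × 0.0509 = 1.13297
(2) 23.1 × 0.101 × 0.426 = 0.99390
Highest is cycle (1) at 1.1330 (>1, arbitrage).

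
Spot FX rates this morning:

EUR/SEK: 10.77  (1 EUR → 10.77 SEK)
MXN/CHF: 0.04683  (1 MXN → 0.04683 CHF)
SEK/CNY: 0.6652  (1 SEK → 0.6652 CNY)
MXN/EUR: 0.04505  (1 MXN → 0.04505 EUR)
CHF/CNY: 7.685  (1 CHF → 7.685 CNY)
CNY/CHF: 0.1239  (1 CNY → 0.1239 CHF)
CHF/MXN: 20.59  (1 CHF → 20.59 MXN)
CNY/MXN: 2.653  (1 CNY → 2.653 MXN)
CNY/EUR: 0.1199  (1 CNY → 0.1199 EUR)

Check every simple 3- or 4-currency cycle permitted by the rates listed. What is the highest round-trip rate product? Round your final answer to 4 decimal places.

0.9548

MXN→CHF→CNY→MXN: 0.04683 × 7.685 × 2.653 = 0.95478
CNY→EUR→SEK→CNY: 0.1199 × 10.77 × 0.6652 = 0.85899
MXN→EUR→SEK→CNY→MXN: 0.04505 × 10.77 × 0.6652 × 2.653 = 0.85625
Maximum is MXN→CHF→CNY→MXN at 0.9548; no arbitrage — every cycle loses value.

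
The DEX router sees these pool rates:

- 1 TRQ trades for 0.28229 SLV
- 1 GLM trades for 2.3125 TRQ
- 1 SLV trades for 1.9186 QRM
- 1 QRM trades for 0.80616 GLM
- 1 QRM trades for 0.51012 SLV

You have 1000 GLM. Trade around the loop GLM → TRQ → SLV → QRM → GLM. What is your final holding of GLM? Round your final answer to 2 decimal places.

1000 GLM × 2.3125 = 2312.5 TRQ
2312.5 TRQ × 0.28229 = 652.795625 SLV
652.795625 SLV × 1.9186 = 1252.453686125 QRM
1252.453686125 QRM × 0.80616 = 1009.67806360653 GLM

1009.68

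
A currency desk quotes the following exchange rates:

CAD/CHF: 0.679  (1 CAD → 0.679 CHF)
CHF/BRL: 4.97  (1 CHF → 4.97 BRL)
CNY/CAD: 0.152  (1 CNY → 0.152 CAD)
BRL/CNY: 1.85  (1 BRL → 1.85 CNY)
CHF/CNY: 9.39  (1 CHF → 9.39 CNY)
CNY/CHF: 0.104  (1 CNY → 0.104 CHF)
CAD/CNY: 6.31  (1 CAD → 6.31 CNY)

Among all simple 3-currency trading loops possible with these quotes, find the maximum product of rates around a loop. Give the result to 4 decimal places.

0.9691

CHF→CNY→CAD→CHF: 9.39 × 0.152 × 0.679 = 0.96912
CHF→BRL→CNY→CHF: 4.97 × 1.85 × 0.104 = 0.95623
Maximum is CHF→CNY→CAD→CHF at 0.9691; no arbitrage — every cycle loses value.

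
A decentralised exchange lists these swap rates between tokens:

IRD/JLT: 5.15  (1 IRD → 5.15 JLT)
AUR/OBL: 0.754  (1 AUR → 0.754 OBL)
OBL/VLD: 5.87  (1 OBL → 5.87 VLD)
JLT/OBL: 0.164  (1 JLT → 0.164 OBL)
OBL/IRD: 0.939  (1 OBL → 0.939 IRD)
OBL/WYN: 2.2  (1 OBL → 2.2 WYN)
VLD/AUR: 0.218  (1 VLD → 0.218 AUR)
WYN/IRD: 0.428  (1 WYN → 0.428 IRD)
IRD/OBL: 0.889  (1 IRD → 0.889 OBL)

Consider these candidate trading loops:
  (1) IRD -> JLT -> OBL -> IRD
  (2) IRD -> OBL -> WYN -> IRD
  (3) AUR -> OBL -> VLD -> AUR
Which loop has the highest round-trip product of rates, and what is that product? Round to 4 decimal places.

0.9649

(1) 5.15 × 0.164 × 0.939 = 0.79308
(2) 0.889 × 2.2 × 0.428 = 0.83708
(3) 0.754 × 5.87 × 0.218 = 0.96486
Highest is cycle (3) at 0.9649 (≤1, no arbitrage).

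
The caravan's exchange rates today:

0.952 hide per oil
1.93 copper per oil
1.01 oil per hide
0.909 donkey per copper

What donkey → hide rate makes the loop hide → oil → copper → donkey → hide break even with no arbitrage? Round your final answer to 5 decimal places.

Known legs of the cycle: 1.01 × 1.93 × 0.909 = 1.7719137
For no arbitrage the full-cycle product must be 1, so the missing rate is 1 / 1.7719137 ≈ 0.5643616.

0.56436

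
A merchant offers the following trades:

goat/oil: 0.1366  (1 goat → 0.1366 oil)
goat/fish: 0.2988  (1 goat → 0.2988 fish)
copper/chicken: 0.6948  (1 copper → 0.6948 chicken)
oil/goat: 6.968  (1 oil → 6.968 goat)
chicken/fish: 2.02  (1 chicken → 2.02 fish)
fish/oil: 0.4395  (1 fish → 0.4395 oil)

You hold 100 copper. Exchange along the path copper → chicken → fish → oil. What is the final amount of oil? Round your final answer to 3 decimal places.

100 copper × 0.6948 = 69.48 chicken
69.48 chicken × 2.02 = 140.3496 fish
140.3496 fish × 0.4395 = 61.6836492 oil

61.684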